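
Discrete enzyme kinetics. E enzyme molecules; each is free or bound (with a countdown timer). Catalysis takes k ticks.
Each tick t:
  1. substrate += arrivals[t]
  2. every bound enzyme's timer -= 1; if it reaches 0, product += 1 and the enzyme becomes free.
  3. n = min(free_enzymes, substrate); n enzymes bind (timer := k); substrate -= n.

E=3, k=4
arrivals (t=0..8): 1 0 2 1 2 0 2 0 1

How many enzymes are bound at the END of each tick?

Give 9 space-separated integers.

Answer: 1 1 3 3 3 3 3 3 3

Derivation:
t=0: arr=1 -> substrate=0 bound=1 product=0
t=1: arr=0 -> substrate=0 bound=1 product=0
t=2: arr=2 -> substrate=0 bound=3 product=0
t=3: arr=1 -> substrate=1 bound=3 product=0
t=4: arr=2 -> substrate=2 bound=3 product=1
t=5: arr=0 -> substrate=2 bound=3 product=1
t=6: arr=2 -> substrate=2 bound=3 product=3
t=7: arr=0 -> substrate=2 bound=3 product=3
t=8: arr=1 -> substrate=2 bound=3 product=4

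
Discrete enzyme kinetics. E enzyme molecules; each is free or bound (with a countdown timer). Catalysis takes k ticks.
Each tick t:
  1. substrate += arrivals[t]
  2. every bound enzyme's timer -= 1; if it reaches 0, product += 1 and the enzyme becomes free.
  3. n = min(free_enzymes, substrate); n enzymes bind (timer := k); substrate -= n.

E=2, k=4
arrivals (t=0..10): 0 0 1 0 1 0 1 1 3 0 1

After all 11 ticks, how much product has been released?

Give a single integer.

t=0: arr=0 -> substrate=0 bound=0 product=0
t=1: arr=0 -> substrate=0 bound=0 product=0
t=2: arr=1 -> substrate=0 bound=1 product=0
t=3: arr=0 -> substrate=0 bound=1 product=0
t=4: arr=1 -> substrate=0 bound=2 product=0
t=5: arr=0 -> substrate=0 bound=2 product=0
t=6: arr=1 -> substrate=0 bound=2 product=1
t=7: arr=1 -> substrate=1 bound=2 product=1
t=8: arr=3 -> substrate=3 bound=2 product=2
t=9: arr=0 -> substrate=3 bound=2 product=2
t=10: arr=1 -> substrate=3 bound=2 product=3

Answer: 3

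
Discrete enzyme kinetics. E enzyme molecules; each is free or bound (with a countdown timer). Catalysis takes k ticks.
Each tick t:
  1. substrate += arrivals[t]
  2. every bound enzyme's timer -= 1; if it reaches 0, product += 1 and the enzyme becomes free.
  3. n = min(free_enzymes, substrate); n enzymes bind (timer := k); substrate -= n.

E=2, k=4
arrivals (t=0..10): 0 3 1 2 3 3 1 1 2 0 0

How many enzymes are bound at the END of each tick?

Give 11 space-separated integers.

Answer: 0 2 2 2 2 2 2 2 2 2 2

Derivation:
t=0: arr=0 -> substrate=0 bound=0 product=0
t=1: arr=3 -> substrate=1 bound=2 product=0
t=2: arr=1 -> substrate=2 bound=2 product=0
t=3: arr=2 -> substrate=4 bound=2 product=0
t=4: arr=3 -> substrate=7 bound=2 product=0
t=5: arr=3 -> substrate=8 bound=2 product=2
t=6: arr=1 -> substrate=9 bound=2 product=2
t=7: arr=1 -> substrate=10 bound=2 product=2
t=8: arr=2 -> substrate=12 bound=2 product=2
t=9: arr=0 -> substrate=10 bound=2 product=4
t=10: arr=0 -> substrate=10 bound=2 product=4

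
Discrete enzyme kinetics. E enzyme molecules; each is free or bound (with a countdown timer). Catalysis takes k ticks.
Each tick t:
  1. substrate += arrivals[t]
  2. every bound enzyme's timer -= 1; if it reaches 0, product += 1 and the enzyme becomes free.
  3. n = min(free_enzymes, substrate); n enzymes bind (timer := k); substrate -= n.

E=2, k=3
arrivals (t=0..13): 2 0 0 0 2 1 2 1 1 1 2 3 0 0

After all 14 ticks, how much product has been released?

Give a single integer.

t=0: arr=2 -> substrate=0 bound=2 product=0
t=1: arr=0 -> substrate=0 bound=2 product=0
t=2: arr=0 -> substrate=0 bound=2 product=0
t=3: arr=0 -> substrate=0 bound=0 product=2
t=4: arr=2 -> substrate=0 bound=2 product=2
t=5: arr=1 -> substrate=1 bound=2 product=2
t=6: arr=2 -> substrate=3 bound=2 product=2
t=7: arr=1 -> substrate=2 bound=2 product=4
t=8: arr=1 -> substrate=3 bound=2 product=4
t=9: arr=1 -> substrate=4 bound=2 product=4
t=10: arr=2 -> substrate=4 bound=2 product=6
t=11: arr=3 -> substrate=7 bound=2 product=6
t=12: arr=0 -> substrate=7 bound=2 product=6
t=13: arr=0 -> substrate=5 bound=2 product=8

Answer: 8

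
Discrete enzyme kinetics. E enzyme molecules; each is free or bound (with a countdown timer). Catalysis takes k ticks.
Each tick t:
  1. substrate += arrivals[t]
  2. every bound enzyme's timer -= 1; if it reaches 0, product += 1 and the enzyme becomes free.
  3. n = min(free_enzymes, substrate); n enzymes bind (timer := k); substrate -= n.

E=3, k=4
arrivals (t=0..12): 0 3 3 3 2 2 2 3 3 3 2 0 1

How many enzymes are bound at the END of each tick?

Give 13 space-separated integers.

Answer: 0 3 3 3 3 3 3 3 3 3 3 3 3

Derivation:
t=0: arr=0 -> substrate=0 bound=0 product=0
t=1: arr=3 -> substrate=0 bound=3 product=0
t=2: arr=3 -> substrate=3 bound=3 product=0
t=3: arr=3 -> substrate=6 bound=3 product=0
t=4: arr=2 -> substrate=8 bound=3 product=0
t=5: arr=2 -> substrate=7 bound=3 product=3
t=6: arr=2 -> substrate=9 bound=3 product=3
t=7: arr=3 -> substrate=12 bound=3 product=3
t=8: arr=3 -> substrate=15 bound=3 product=3
t=9: arr=3 -> substrate=15 bound=3 product=6
t=10: arr=2 -> substrate=17 bound=3 product=6
t=11: arr=0 -> substrate=17 bound=3 product=6
t=12: arr=1 -> substrate=18 bound=3 product=6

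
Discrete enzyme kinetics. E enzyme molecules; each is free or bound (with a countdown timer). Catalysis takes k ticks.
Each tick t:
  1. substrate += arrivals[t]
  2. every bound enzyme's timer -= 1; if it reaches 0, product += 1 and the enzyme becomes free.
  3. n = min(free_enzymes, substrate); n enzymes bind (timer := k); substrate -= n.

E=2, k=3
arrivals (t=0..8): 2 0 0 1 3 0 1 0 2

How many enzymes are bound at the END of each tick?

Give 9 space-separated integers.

t=0: arr=2 -> substrate=0 bound=2 product=0
t=1: arr=0 -> substrate=0 bound=2 product=0
t=2: arr=0 -> substrate=0 bound=2 product=0
t=3: arr=1 -> substrate=0 bound=1 product=2
t=4: arr=3 -> substrate=2 bound=2 product=2
t=5: arr=0 -> substrate=2 bound=2 product=2
t=6: arr=1 -> substrate=2 bound=2 product=3
t=7: arr=0 -> substrate=1 bound=2 product=4
t=8: arr=2 -> substrate=3 bound=2 product=4

Answer: 2 2 2 1 2 2 2 2 2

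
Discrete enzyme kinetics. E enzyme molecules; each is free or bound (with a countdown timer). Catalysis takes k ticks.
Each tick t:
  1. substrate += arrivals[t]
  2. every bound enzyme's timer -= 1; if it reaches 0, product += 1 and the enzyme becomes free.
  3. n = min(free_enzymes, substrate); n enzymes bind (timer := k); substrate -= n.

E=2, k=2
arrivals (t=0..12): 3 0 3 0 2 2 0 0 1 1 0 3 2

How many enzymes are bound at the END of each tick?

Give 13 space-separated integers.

t=0: arr=3 -> substrate=1 bound=2 product=0
t=1: arr=0 -> substrate=1 bound=2 product=0
t=2: arr=3 -> substrate=2 bound=2 product=2
t=3: arr=0 -> substrate=2 bound=2 product=2
t=4: arr=2 -> substrate=2 bound=2 product=4
t=5: arr=2 -> substrate=4 bound=2 product=4
t=6: arr=0 -> substrate=2 bound=2 product=6
t=7: arr=0 -> substrate=2 bound=2 product=6
t=8: arr=1 -> substrate=1 bound=2 product=8
t=9: arr=1 -> substrate=2 bound=2 product=8
t=10: arr=0 -> substrate=0 bound=2 product=10
t=11: arr=3 -> substrate=3 bound=2 product=10
t=12: arr=2 -> substrate=3 bound=2 product=12

Answer: 2 2 2 2 2 2 2 2 2 2 2 2 2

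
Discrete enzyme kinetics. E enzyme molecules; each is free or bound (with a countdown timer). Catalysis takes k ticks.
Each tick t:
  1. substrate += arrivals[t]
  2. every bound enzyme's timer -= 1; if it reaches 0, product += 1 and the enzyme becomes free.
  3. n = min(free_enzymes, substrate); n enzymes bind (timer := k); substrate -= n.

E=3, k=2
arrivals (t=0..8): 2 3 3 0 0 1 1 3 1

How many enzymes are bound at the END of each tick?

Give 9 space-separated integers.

t=0: arr=2 -> substrate=0 bound=2 product=0
t=1: arr=3 -> substrate=2 bound=3 product=0
t=2: arr=3 -> substrate=3 bound=3 product=2
t=3: arr=0 -> substrate=2 bound=3 product=3
t=4: arr=0 -> substrate=0 bound=3 product=5
t=5: arr=1 -> substrate=0 bound=3 product=6
t=6: arr=1 -> substrate=0 bound=2 product=8
t=7: arr=3 -> substrate=1 bound=3 product=9
t=8: arr=1 -> substrate=1 bound=3 product=10

Answer: 2 3 3 3 3 3 2 3 3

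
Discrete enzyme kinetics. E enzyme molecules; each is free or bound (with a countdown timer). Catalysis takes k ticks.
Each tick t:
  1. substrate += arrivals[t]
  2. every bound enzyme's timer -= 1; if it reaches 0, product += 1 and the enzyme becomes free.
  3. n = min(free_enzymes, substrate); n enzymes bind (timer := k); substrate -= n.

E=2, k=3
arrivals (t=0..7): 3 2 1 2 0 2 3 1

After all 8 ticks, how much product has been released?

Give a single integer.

t=0: arr=3 -> substrate=1 bound=2 product=0
t=1: arr=2 -> substrate=3 bound=2 product=0
t=2: arr=1 -> substrate=4 bound=2 product=0
t=3: arr=2 -> substrate=4 bound=2 product=2
t=4: arr=0 -> substrate=4 bound=2 product=2
t=5: arr=2 -> substrate=6 bound=2 product=2
t=6: arr=3 -> substrate=7 bound=2 product=4
t=7: arr=1 -> substrate=8 bound=2 product=4

Answer: 4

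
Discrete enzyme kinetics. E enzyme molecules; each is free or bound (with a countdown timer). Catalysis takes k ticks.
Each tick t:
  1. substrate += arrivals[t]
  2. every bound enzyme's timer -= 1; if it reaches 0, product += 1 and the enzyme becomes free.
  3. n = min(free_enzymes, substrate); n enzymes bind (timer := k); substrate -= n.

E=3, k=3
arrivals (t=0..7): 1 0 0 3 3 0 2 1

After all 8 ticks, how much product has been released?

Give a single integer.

t=0: arr=1 -> substrate=0 bound=1 product=0
t=1: arr=0 -> substrate=0 bound=1 product=0
t=2: arr=0 -> substrate=0 bound=1 product=0
t=3: arr=3 -> substrate=0 bound=3 product=1
t=4: arr=3 -> substrate=3 bound=3 product=1
t=5: arr=0 -> substrate=3 bound=3 product=1
t=6: arr=2 -> substrate=2 bound=3 product=4
t=7: arr=1 -> substrate=3 bound=3 product=4

Answer: 4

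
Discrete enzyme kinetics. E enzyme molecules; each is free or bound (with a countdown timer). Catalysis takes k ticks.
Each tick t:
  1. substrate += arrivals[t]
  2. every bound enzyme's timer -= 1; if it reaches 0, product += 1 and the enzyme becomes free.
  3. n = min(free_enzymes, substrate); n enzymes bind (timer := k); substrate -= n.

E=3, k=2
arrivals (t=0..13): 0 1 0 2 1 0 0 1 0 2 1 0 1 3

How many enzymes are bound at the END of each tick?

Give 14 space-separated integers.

t=0: arr=0 -> substrate=0 bound=0 product=0
t=1: arr=1 -> substrate=0 bound=1 product=0
t=2: arr=0 -> substrate=0 bound=1 product=0
t=3: arr=2 -> substrate=0 bound=2 product=1
t=4: arr=1 -> substrate=0 bound=3 product=1
t=5: arr=0 -> substrate=0 bound=1 product=3
t=6: arr=0 -> substrate=0 bound=0 product=4
t=7: arr=1 -> substrate=0 bound=1 product=4
t=8: arr=0 -> substrate=0 bound=1 product=4
t=9: arr=2 -> substrate=0 bound=2 product=5
t=10: arr=1 -> substrate=0 bound=3 product=5
t=11: arr=0 -> substrate=0 bound=1 product=7
t=12: arr=1 -> substrate=0 bound=1 product=8
t=13: arr=3 -> substrate=1 bound=3 product=8

Answer: 0 1 1 2 3 1 0 1 1 2 3 1 1 3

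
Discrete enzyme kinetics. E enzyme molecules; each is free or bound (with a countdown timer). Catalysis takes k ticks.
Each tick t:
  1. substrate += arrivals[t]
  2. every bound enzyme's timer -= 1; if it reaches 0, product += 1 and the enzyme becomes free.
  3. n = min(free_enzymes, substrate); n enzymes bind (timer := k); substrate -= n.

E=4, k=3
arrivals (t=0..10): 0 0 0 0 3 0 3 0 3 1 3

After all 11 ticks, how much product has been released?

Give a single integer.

Answer: 6

Derivation:
t=0: arr=0 -> substrate=0 bound=0 product=0
t=1: arr=0 -> substrate=0 bound=0 product=0
t=2: arr=0 -> substrate=0 bound=0 product=0
t=3: arr=0 -> substrate=0 bound=0 product=0
t=4: arr=3 -> substrate=0 bound=3 product=0
t=5: arr=0 -> substrate=0 bound=3 product=0
t=6: arr=3 -> substrate=2 bound=4 product=0
t=7: arr=0 -> substrate=0 bound=3 product=3
t=8: arr=3 -> substrate=2 bound=4 product=3
t=9: arr=1 -> substrate=2 bound=4 product=4
t=10: arr=3 -> substrate=3 bound=4 product=6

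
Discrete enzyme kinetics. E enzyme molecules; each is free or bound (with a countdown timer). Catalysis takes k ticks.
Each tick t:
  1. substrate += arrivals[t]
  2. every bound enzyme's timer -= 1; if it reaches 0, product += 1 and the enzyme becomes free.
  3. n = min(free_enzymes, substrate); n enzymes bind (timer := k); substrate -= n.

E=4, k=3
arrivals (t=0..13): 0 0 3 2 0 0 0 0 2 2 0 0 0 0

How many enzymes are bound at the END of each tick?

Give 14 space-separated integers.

t=0: arr=0 -> substrate=0 bound=0 product=0
t=1: arr=0 -> substrate=0 bound=0 product=0
t=2: arr=3 -> substrate=0 bound=3 product=0
t=3: arr=2 -> substrate=1 bound=4 product=0
t=4: arr=0 -> substrate=1 bound=4 product=0
t=5: arr=0 -> substrate=0 bound=2 product=3
t=6: arr=0 -> substrate=0 bound=1 product=4
t=7: arr=0 -> substrate=0 bound=1 product=4
t=8: arr=2 -> substrate=0 bound=2 product=5
t=9: arr=2 -> substrate=0 bound=4 product=5
t=10: arr=0 -> substrate=0 bound=4 product=5
t=11: arr=0 -> substrate=0 bound=2 product=7
t=12: arr=0 -> substrate=0 bound=0 product=9
t=13: arr=0 -> substrate=0 bound=0 product=9

Answer: 0 0 3 4 4 2 1 1 2 4 4 2 0 0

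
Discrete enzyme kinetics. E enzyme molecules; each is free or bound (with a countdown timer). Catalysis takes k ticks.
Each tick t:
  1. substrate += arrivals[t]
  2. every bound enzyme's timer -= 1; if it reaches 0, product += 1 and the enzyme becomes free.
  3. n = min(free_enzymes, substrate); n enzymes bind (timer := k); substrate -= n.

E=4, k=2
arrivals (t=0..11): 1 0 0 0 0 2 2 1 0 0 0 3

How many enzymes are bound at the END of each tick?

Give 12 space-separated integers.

t=0: arr=1 -> substrate=0 bound=1 product=0
t=1: arr=0 -> substrate=0 bound=1 product=0
t=2: arr=0 -> substrate=0 bound=0 product=1
t=3: arr=0 -> substrate=0 bound=0 product=1
t=4: arr=0 -> substrate=0 bound=0 product=1
t=5: arr=2 -> substrate=0 bound=2 product=1
t=6: arr=2 -> substrate=0 bound=4 product=1
t=7: arr=1 -> substrate=0 bound=3 product=3
t=8: arr=0 -> substrate=0 bound=1 product=5
t=9: arr=0 -> substrate=0 bound=0 product=6
t=10: arr=0 -> substrate=0 bound=0 product=6
t=11: arr=3 -> substrate=0 bound=3 product=6

Answer: 1 1 0 0 0 2 4 3 1 0 0 3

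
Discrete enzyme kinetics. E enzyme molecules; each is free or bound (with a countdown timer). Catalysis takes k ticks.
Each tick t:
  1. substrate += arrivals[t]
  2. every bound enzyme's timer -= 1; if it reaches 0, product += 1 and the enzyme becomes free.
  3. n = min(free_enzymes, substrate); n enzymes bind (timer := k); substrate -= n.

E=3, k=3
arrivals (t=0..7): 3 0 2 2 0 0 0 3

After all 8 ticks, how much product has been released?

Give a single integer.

t=0: arr=3 -> substrate=0 bound=3 product=0
t=1: arr=0 -> substrate=0 bound=3 product=0
t=2: arr=2 -> substrate=2 bound=3 product=0
t=3: arr=2 -> substrate=1 bound=3 product=3
t=4: arr=0 -> substrate=1 bound=3 product=3
t=5: arr=0 -> substrate=1 bound=3 product=3
t=6: arr=0 -> substrate=0 bound=1 product=6
t=7: arr=3 -> substrate=1 bound=3 product=6

Answer: 6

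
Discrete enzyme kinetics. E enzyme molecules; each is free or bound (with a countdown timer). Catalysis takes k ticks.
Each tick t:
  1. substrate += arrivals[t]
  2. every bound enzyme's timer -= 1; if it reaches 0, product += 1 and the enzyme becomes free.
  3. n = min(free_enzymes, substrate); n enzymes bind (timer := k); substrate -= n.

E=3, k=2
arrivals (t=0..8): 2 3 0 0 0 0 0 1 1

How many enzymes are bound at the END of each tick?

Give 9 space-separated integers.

t=0: arr=2 -> substrate=0 bound=2 product=0
t=1: arr=3 -> substrate=2 bound=3 product=0
t=2: arr=0 -> substrate=0 bound=3 product=2
t=3: arr=0 -> substrate=0 bound=2 product=3
t=4: arr=0 -> substrate=0 bound=0 product=5
t=5: arr=0 -> substrate=0 bound=0 product=5
t=6: arr=0 -> substrate=0 bound=0 product=5
t=7: arr=1 -> substrate=0 bound=1 product=5
t=8: arr=1 -> substrate=0 bound=2 product=5

Answer: 2 3 3 2 0 0 0 1 2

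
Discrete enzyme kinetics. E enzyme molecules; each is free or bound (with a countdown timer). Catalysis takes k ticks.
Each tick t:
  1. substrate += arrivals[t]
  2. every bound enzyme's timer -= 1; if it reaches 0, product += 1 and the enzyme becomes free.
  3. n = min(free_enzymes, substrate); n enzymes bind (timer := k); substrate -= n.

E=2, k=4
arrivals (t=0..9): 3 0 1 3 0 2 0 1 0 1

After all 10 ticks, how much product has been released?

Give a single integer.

t=0: arr=3 -> substrate=1 bound=2 product=0
t=1: arr=0 -> substrate=1 bound=2 product=0
t=2: arr=1 -> substrate=2 bound=2 product=0
t=3: arr=3 -> substrate=5 bound=2 product=0
t=4: arr=0 -> substrate=3 bound=2 product=2
t=5: arr=2 -> substrate=5 bound=2 product=2
t=6: arr=0 -> substrate=5 bound=2 product=2
t=7: arr=1 -> substrate=6 bound=2 product=2
t=8: arr=0 -> substrate=4 bound=2 product=4
t=9: arr=1 -> substrate=5 bound=2 product=4

Answer: 4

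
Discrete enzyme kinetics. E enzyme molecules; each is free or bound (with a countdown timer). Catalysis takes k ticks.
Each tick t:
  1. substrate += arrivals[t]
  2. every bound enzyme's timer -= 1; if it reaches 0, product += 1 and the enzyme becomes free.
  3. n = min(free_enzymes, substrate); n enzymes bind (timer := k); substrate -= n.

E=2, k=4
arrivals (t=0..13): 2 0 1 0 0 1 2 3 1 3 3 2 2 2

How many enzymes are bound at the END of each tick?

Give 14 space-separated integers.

Answer: 2 2 2 2 1 2 2 2 2 2 2 2 2 2

Derivation:
t=0: arr=2 -> substrate=0 bound=2 product=0
t=1: arr=0 -> substrate=0 bound=2 product=0
t=2: arr=1 -> substrate=1 bound=2 product=0
t=3: arr=0 -> substrate=1 bound=2 product=0
t=4: arr=0 -> substrate=0 bound=1 product=2
t=5: arr=1 -> substrate=0 bound=2 product=2
t=6: arr=2 -> substrate=2 bound=2 product=2
t=7: arr=3 -> substrate=5 bound=2 product=2
t=8: arr=1 -> substrate=5 bound=2 product=3
t=9: arr=3 -> substrate=7 bound=2 product=4
t=10: arr=3 -> substrate=10 bound=2 product=4
t=11: arr=2 -> substrate=12 bound=2 product=4
t=12: arr=2 -> substrate=13 bound=2 product=5
t=13: arr=2 -> substrate=14 bound=2 product=6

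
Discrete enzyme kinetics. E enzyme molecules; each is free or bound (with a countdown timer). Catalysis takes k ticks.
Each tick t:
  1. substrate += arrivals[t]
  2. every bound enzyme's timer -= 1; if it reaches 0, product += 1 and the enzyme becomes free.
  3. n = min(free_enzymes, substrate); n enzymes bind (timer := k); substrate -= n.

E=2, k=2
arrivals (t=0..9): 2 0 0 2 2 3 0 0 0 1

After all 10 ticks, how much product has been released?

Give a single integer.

Answer: 8

Derivation:
t=0: arr=2 -> substrate=0 bound=2 product=0
t=1: arr=0 -> substrate=0 bound=2 product=0
t=2: arr=0 -> substrate=0 bound=0 product=2
t=3: arr=2 -> substrate=0 bound=2 product=2
t=4: arr=2 -> substrate=2 bound=2 product=2
t=5: arr=3 -> substrate=3 bound=2 product=4
t=6: arr=0 -> substrate=3 bound=2 product=4
t=7: arr=0 -> substrate=1 bound=2 product=6
t=8: arr=0 -> substrate=1 bound=2 product=6
t=9: arr=1 -> substrate=0 bound=2 product=8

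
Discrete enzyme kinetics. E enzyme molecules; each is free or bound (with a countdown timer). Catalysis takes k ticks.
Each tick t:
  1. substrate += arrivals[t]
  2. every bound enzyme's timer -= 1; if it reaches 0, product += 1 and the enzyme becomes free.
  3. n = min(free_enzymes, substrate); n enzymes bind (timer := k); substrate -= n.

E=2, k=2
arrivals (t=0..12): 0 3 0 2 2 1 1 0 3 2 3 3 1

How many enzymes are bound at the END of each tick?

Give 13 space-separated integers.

t=0: arr=0 -> substrate=0 bound=0 product=0
t=1: arr=3 -> substrate=1 bound=2 product=0
t=2: arr=0 -> substrate=1 bound=2 product=0
t=3: arr=2 -> substrate=1 bound=2 product=2
t=4: arr=2 -> substrate=3 bound=2 product=2
t=5: arr=1 -> substrate=2 bound=2 product=4
t=6: arr=1 -> substrate=3 bound=2 product=4
t=7: arr=0 -> substrate=1 bound=2 product=6
t=8: arr=3 -> substrate=4 bound=2 product=6
t=9: arr=2 -> substrate=4 bound=2 product=8
t=10: arr=3 -> substrate=7 bound=2 product=8
t=11: arr=3 -> substrate=8 bound=2 product=10
t=12: arr=1 -> substrate=9 bound=2 product=10

Answer: 0 2 2 2 2 2 2 2 2 2 2 2 2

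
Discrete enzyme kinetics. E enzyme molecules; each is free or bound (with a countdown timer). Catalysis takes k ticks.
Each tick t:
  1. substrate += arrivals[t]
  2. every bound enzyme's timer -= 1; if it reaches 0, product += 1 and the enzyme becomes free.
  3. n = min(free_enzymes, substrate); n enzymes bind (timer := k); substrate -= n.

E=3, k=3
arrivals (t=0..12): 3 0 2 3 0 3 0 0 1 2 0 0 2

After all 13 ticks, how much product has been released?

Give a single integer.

t=0: arr=3 -> substrate=0 bound=3 product=0
t=1: arr=0 -> substrate=0 bound=3 product=0
t=2: arr=2 -> substrate=2 bound=3 product=0
t=3: arr=3 -> substrate=2 bound=3 product=3
t=4: arr=0 -> substrate=2 bound=3 product=3
t=5: arr=3 -> substrate=5 bound=3 product=3
t=6: arr=0 -> substrate=2 bound=3 product=6
t=7: arr=0 -> substrate=2 bound=3 product=6
t=8: arr=1 -> substrate=3 bound=3 product=6
t=9: arr=2 -> substrate=2 bound=3 product=9
t=10: arr=0 -> substrate=2 bound=3 product=9
t=11: arr=0 -> substrate=2 bound=3 product=9
t=12: arr=2 -> substrate=1 bound=3 product=12

Answer: 12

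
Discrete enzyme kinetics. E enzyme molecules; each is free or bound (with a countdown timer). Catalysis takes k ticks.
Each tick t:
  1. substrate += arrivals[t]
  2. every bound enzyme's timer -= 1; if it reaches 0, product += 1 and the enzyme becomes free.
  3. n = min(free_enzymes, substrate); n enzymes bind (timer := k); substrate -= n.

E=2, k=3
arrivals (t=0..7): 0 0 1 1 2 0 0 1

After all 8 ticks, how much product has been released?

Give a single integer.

t=0: arr=0 -> substrate=0 bound=0 product=0
t=1: arr=0 -> substrate=0 bound=0 product=0
t=2: arr=1 -> substrate=0 bound=1 product=0
t=3: arr=1 -> substrate=0 bound=2 product=0
t=4: arr=2 -> substrate=2 bound=2 product=0
t=5: arr=0 -> substrate=1 bound=2 product=1
t=6: arr=0 -> substrate=0 bound=2 product=2
t=7: arr=1 -> substrate=1 bound=2 product=2

Answer: 2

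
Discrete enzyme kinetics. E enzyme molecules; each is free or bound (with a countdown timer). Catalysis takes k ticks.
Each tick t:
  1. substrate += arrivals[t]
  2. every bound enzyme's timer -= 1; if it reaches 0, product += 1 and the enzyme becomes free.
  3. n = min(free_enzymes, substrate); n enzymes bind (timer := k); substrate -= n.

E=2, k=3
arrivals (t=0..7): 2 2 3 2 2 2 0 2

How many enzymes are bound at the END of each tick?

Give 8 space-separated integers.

Answer: 2 2 2 2 2 2 2 2

Derivation:
t=0: arr=2 -> substrate=0 bound=2 product=0
t=1: arr=2 -> substrate=2 bound=2 product=0
t=2: arr=3 -> substrate=5 bound=2 product=0
t=3: arr=2 -> substrate=5 bound=2 product=2
t=4: arr=2 -> substrate=7 bound=2 product=2
t=5: arr=2 -> substrate=9 bound=2 product=2
t=6: arr=0 -> substrate=7 bound=2 product=4
t=7: arr=2 -> substrate=9 bound=2 product=4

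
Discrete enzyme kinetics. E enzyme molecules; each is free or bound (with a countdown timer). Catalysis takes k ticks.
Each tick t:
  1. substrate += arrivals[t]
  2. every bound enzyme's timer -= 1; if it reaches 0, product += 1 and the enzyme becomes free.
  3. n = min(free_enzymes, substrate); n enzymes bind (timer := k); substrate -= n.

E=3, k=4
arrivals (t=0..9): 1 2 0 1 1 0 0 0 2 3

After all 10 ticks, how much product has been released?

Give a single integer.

Answer: 5

Derivation:
t=0: arr=1 -> substrate=0 bound=1 product=0
t=1: arr=2 -> substrate=0 bound=3 product=0
t=2: arr=0 -> substrate=0 bound=3 product=0
t=3: arr=1 -> substrate=1 bound=3 product=0
t=4: arr=1 -> substrate=1 bound=3 product=1
t=5: arr=0 -> substrate=0 bound=2 product=3
t=6: arr=0 -> substrate=0 bound=2 product=3
t=7: arr=0 -> substrate=0 bound=2 product=3
t=8: arr=2 -> substrate=0 bound=3 product=4
t=9: arr=3 -> substrate=2 bound=3 product=5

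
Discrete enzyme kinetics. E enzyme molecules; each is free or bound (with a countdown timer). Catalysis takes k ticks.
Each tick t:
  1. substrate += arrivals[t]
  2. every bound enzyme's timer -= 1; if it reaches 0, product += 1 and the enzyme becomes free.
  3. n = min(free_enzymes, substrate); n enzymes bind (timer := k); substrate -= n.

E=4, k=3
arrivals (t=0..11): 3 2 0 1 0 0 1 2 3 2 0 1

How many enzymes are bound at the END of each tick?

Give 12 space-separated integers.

Answer: 3 4 4 3 2 2 1 3 4 4 4 4

Derivation:
t=0: arr=3 -> substrate=0 bound=3 product=0
t=1: arr=2 -> substrate=1 bound=4 product=0
t=2: arr=0 -> substrate=1 bound=4 product=0
t=3: arr=1 -> substrate=0 bound=3 product=3
t=4: arr=0 -> substrate=0 bound=2 product=4
t=5: arr=0 -> substrate=0 bound=2 product=4
t=6: arr=1 -> substrate=0 bound=1 product=6
t=7: arr=2 -> substrate=0 bound=3 product=6
t=8: arr=3 -> substrate=2 bound=4 product=6
t=9: arr=2 -> substrate=3 bound=4 product=7
t=10: arr=0 -> substrate=1 bound=4 product=9
t=11: arr=1 -> substrate=1 bound=4 product=10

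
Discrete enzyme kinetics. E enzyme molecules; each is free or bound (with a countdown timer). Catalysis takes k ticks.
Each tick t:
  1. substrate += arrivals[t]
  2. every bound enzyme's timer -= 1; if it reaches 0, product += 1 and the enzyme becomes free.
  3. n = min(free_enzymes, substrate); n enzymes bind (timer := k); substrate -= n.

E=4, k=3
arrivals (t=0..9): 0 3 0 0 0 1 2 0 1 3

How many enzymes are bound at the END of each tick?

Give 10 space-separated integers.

Answer: 0 3 3 3 0 1 3 3 3 4

Derivation:
t=0: arr=0 -> substrate=0 bound=0 product=0
t=1: arr=3 -> substrate=0 bound=3 product=0
t=2: arr=0 -> substrate=0 bound=3 product=0
t=3: arr=0 -> substrate=0 bound=3 product=0
t=4: arr=0 -> substrate=0 bound=0 product=3
t=5: arr=1 -> substrate=0 bound=1 product=3
t=6: arr=2 -> substrate=0 bound=3 product=3
t=7: arr=0 -> substrate=0 bound=3 product=3
t=8: arr=1 -> substrate=0 bound=3 product=4
t=9: arr=3 -> substrate=0 bound=4 product=6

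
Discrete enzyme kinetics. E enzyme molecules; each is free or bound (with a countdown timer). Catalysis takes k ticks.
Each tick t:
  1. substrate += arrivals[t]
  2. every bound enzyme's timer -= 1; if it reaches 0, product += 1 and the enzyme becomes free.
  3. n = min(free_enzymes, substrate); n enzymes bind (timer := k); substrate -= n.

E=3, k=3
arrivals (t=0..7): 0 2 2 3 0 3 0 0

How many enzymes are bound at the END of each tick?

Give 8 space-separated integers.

Answer: 0 2 3 3 3 3 3 3

Derivation:
t=0: arr=0 -> substrate=0 bound=0 product=0
t=1: arr=2 -> substrate=0 bound=2 product=0
t=2: arr=2 -> substrate=1 bound=3 product=0
t=3: arr=3 -> substrate=4 bound=3 product=0
t=4: arr=0 -> substrate=2 bound=3 product=2
t=5: arr=3 -> substrate=4 bound=3 product=3
t=6: arr=0 -> substrate=4 bound=3 product=3
t=7: arr=0 -> substrate=2 bound=3 product=5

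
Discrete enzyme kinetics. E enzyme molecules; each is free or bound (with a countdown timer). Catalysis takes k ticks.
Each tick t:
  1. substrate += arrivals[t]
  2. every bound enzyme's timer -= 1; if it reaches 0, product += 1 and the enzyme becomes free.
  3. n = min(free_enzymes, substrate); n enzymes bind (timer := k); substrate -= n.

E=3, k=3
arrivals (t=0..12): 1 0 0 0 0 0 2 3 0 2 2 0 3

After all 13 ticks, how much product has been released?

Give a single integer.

t=0: arr=1 -> substrate=0 bound=1 product=0
t=1: arr=0 -> substrate=0 bound=1 product=0
t=2: arr=0 -> substrate=0 bound=1 product=0
t=3: arr=0 -> substrate=0 bound=0 product=1
t=4: arr=0 -> substrate=0 bound=0 product=1
t=5: arr=0 -> substrate=0 bound=0 product=1
t=6: arr=2 -> substrate=0 bound=2 product=1
t=7: arr=3 -> substrate=2 bound=3 product=1
t=8: arr=0 -> substrate=2 bound=3 product=1
t=9: arr=2 -> substrate=2 bound=3 product=3
t=10: arr=2 -> substrate=3 bound=3 product=4
t=11: arr=0 -> substrate=3 bound=3 product=4
t=12: arr=3 -> substrate=4 bound=3 product=6

Answer: 6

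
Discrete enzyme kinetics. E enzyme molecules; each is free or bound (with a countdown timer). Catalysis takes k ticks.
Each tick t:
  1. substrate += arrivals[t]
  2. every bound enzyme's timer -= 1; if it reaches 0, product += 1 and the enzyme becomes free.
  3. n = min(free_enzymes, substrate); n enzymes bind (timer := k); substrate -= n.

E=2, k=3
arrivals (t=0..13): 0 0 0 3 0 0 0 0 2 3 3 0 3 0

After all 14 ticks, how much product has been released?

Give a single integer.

Answer: 5

Derivation:
t=0: arr=0 -> substrate=0 bound=0 product=0
t=1: arr=0 -> substrate=0 bound=0 product=0
t=2: arr=0 -> substrate=0 bound=0 product=0
t=3: arr=3 -> substrate=1 bound=2 product=0
t=4: arr=0 -> substrate=1 bound=2 product=0
t=5: arr=0 -> substrate=1 bound=2 product=0
t=6: arr=0 -> substrate=0 bound=1 product=2
t=7: arr=0 -> substrate=0 bound=1 product=2
t=8: arr=2 -> substrate=1 bound=2 product=2
t=9: arr=3 -> substrate=3 bound=2 product=3
t=10: arr=3 -> substrate=6 bound=2 product=3
t=11: arr=0 -> substrate=5 bound=2 product=4
t=12: arr=3 -> substrate=7 bound=2 product=5
t=13: arr=0 -> substrate=7 bound=2 product=5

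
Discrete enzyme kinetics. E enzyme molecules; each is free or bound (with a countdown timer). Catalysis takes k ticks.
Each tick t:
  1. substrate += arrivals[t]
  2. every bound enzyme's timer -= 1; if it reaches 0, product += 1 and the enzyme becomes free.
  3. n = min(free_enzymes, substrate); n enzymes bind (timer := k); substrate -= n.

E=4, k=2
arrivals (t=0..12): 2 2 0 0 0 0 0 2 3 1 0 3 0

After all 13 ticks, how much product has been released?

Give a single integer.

t=0: arr=2 -> substrate=0 bound=2 product=0
t=1: arr=2 -> substrate=0 bound=4 product=0
t=2: arr=0 -> substrate=0 bound=2 product=2
t=3: arr=0 -> substrate=0 bound=0 product=4
t=4: arr=0 -> substrate=0 bound=0 product=4
t=5: arr=0 -> substrate=0 bound=0 product=4
t=6: arr=0 -> substrate=0 bound=0 product=4
t=7: arr=2 -> substrate=0 bound=2 product=4
t=8: arr=3 -> substrate=1 bound=4 product=4
t=9: arr=1 -> substrate=0 bound=4 product=6
t=10: arr=0 -> substrate=0 bound=2 product=8
t=11: arr=3 -> substrate=0 bound=3 product=10
t=12: arr=0 -> substrate=0 bound=3 product=10

Answer: 10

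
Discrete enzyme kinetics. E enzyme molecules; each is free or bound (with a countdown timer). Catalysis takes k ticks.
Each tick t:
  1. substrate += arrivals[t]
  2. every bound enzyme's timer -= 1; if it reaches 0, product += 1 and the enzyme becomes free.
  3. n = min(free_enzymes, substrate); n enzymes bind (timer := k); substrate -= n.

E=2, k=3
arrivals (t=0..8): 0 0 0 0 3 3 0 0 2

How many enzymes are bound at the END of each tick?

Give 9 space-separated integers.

t=0: arr=0 -> substrate=0 bound=0 product=0
t=1: arr=0 -> substrate=0 bound=0 product=0
t=2: arr=0 -> substrate=0 bound=0 product=0
t=3: arr=0 -> substrate=0 bound=0 product=0
t=4: arr=3 -> substrate=1 bound=2 product=0
t=5: arr=3 -> substrate=4 bound=2 product=0
t=6: arr=0 -> substrate=4 bound=2 product=0
t=7: arr=0 -> substrate=2 bound=2 product=2
t=8: arr=2 -> substrate=4 bound=2 product=2

Answer: 0 0 0 0 2 2 2 2 2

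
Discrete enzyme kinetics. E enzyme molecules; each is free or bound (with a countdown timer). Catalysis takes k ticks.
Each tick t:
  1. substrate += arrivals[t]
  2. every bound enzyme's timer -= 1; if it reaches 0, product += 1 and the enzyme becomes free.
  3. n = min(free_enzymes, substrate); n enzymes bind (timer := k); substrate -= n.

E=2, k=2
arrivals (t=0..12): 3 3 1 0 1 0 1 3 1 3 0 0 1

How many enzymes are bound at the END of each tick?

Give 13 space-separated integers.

Answer: 2 2 2 2 2 2 2 2 2 2 2 2 2

Derivation:
t=0: arr=3 -> substrate=1 bound=2 product=0
t=1: arr=3 -> substrate=4 bound=2 product=0
t=2: arr=1 -> substrate=3 bound=2 product=2
t=3: arr=0 -> substrate=3 bound=2 product=2
t=4: arr=1 -> substrate=2 bound=2 product=4
t=5: arr=0 -> substrate=2 bound=2 product=4
t=6: arr=1 -> substrate=1 bound=2 product=6
t=7: arr=3 -> substrate=4 bound=2 product=6
t=8: arr=1 -> substrate=3 bound=2 product=8
t=9: arr=3 -> substrate=6 bound=2 product=8
t=10: arr=0 -> substrate=4 bound=2 product=10
t=11: arr=0 -> substrate=4 bound=2 product=10
t=12: arr=1 -> substrate=3 bound=2 product=12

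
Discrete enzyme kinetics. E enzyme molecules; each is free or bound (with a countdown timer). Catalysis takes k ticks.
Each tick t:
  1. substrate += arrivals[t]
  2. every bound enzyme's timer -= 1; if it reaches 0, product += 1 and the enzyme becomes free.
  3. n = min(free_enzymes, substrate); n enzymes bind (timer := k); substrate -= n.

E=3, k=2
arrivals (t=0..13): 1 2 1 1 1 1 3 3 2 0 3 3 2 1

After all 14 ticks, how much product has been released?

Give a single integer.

Answer: 16

Derivation:
t=0: arr=1 -> substrate=0 bound=1 product=0
t=1: arr=2 -> substrate=0 bound=3 product=0
t=2: arr=1 -> substrate=0 bound=3 product=1
t=3: arr=1 -> substrate=0 bound=2 product=3
t=4: arr=1 -> substrate=0 bound=2 product=4
t=5: arr=1 -> substrate=0 bound=2 product=5
t=6: arr=3 -> substrate=1 bound=3 product=6
t=7: arr=3 -> substrate=3 bound=3 product=7
t=8: arr=2 -> substrate=3 bound=3 product=9
t=9: arr=0 -> substrate=2 bound=3 product=10
t=10: arr=3 -> substrate=3 bound=3 product=12
t=11: arr=3 -> substrate=5 bound=3 product=13
t=12: arr=2 -> substrate=5 bound=3 product=15
t=13: arr=1 -> substrate=5 bound=3 product=16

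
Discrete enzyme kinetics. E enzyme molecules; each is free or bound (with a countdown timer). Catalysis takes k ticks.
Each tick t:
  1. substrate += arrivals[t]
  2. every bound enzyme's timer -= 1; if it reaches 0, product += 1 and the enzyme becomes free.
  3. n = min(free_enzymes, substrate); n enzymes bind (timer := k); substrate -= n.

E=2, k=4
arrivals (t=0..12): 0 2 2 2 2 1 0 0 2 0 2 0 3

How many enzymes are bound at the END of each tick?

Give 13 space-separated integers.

Answer: 0 2 2 2 2 2 2 2 2 2 2 2 2

Derivation:
t=0: arr=0 -> substrate=0 bound=0 product=0
t=1: arr=2 -> substrate=0 bound=2 product=0
t=2: arr=2 -> substrate=2 bound=2 product=0
t=3: arr=2 -> substrate=4 bound=2 product=0
t=4: arr=2 -> substrate=6 bound=2 product=0
t=5: arr=1 -> substrate=5 bound=2 product=2
t=6: arr=0 -> substrate=5 bound=2 product=2
t=7: arr=0 -> substrate=5 bound=2 product=2
t=8: arr=2 -> substrate=7 bound=2 product=2
t=9: arr=0 -> substrate=5 bound=2 product=4
t=10: arr=2 -> substrate=7 bound=2 product=4
t=11: arr=0 -> substrate=7 bound=2 product=4
t=12: arr=3 -> substrate=10 bound=2 product=4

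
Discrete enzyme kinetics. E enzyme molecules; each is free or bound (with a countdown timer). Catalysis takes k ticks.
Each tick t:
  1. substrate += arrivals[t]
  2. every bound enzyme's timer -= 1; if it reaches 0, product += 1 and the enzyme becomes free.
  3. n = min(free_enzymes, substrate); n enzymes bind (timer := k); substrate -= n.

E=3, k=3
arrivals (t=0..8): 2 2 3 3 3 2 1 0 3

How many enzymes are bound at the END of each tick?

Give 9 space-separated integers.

t=0: arr=2 -> substrate=0 bound=2 product=0
t=1: arr=2 -> substrate=1 bound=3 product=0
t=2: arr=3 -> substrate=4 bound=3 product=0
t=3: arr=3 -> substrate=5 bound=3 product=2
t=4: arr=3 -> substrate=7 bound=3 product=3
t=5: arr=2 -> substrate=9 bound=3 product=3
t=6: arr=1 -> substrate=8 bound=3 product=5
t=7: arr=0 -> substrate=7 bound=3 product=6
t=8: arr=3 -> substrate=10 bound=3 product=6

Answer: 2 3 3 3 3 3 3 3 3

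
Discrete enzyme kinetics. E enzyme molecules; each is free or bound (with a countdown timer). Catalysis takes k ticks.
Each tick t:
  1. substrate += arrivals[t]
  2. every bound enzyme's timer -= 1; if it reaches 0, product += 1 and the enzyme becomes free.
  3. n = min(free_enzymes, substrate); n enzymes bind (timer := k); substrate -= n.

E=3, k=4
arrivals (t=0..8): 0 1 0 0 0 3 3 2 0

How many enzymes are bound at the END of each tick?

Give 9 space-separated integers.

Answer: 0 1 1 1 1 3 3 3 3

Derivation:
t=0: arr=0 -> substrate=0 bound=0 product=0
t=1: arr=1 -> substrate=0 bound=1 product=0
t=2: arr=0 -> substrate=0 bound=1 product=0
t=3: arr=0 -> substrate=0 bound=1 product=0
t=4: arr=0 -> substrate=0 bound=1 product=0
t=5: arr=3 -> substrate=0 bound=3 product=1
t=6: arr=3 -> substrate=3 bound=3 product=1
t=7: arr=2 -> substrate=5 bound=3 product=1
t=8: arr=0 -> substrate=5 bound=3 product=1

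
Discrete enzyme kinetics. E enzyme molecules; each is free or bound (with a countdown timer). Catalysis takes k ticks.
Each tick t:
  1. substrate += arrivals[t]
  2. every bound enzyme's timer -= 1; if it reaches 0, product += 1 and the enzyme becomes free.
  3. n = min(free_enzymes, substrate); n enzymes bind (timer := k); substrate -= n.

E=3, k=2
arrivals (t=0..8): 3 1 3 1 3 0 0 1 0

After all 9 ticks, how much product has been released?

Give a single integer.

t=0: arr=3 -> substrate=0 bound=3 product=0
t=1: arr=1 -> substrate=1 bound=3 product=0
t=2: arr=3 -> substrate=1 bound=3 product=3
t=3: arr=1 -> substrate=2 bound=3 product=3
t=4: arr=3 -> substrate=2 bound=3 product=6
t=5: arr=0 -> substrate=2 bound=3 product=6
t=6: arr=0 -> substrate=0 bound=2 product=9
t=7: arr=1 -> substrate=0 bound=3 product=9
t=8: arr=0 -> substrate=0 bound=1 product=11

Answer: 11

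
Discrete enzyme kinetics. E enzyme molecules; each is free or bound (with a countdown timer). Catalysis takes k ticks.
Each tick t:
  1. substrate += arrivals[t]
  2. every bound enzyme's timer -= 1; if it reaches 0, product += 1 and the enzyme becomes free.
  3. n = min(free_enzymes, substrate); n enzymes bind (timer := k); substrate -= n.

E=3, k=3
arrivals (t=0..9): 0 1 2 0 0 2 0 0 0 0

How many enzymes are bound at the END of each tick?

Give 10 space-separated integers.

Answer: 0 1 3 3 2 2 2 2 0 0

Derivation:
t=0: arr=0 -> substrate=0 bound=0 product=0
t=1: arr=1 -> substrate=0 bound=1 product=0
t=2: arr=2 -> substrate=0 bound=3 product=0
t=3: arr=0 -> substrate=0 bound=3 product=0
t=4: arr=0 -> substrate=0 bound=2 product=1
t=5: arr=2 -> substrate=0 bound=2 product=3
t=6: arr=0 -> substrate=0 bound=2 product=3
t=7: arr=0 -> substrate=0 bound=2 product=3
t=8: arr=0 -> substrate=0 bound=0 product=5
t=9: arr=0 -> substrate=0 bound=0 product=5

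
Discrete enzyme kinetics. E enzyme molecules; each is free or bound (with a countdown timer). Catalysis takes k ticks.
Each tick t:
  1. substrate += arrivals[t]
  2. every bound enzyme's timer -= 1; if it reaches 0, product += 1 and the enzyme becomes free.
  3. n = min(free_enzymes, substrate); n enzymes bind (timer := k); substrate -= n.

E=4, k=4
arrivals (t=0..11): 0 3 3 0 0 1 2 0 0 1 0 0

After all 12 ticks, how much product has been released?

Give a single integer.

Answer: 8

Derivation:
t=0: arr=0 -> substrate=0 bound=0 product=0
t=1: arr=3 -> substrate=0 bound=3 product=0
t=2: arr=3 -> substrate=2 bound=4 product=0
t=3: arr=0 -> substrate=2 bound=4 product=0
t=4: arr=0 -> substrate=2 bound=4 product=0
t=5: arr=1 -> substrate=0 bound=4 product=3
t=6: arr=2 -> substrate=1 bound=4 product=4
t=7: arr=0 -> substrate=1 bound=4 product=4
t=8: arr=0 -> substrate=1 bound=4 product=4
t=9: arr=1 -> substrate=0 bound=3 product=7
t=10: arr=0 -> substrate=0 bound=2 product=8
t=11: arr=0 -> substrate=0 bound=2 product=8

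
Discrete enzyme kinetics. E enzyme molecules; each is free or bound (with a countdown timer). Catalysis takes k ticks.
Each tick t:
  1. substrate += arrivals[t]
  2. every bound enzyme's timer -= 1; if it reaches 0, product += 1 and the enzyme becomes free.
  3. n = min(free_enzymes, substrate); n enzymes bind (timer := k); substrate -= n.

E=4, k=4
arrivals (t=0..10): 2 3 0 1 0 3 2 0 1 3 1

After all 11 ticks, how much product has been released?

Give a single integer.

t=0: arr=2 -> substrate=0 bound=2 product=0
t=1: arr=3 -> substrate=1 bound=4 product=0
t=2: arr=0 -> substrate=1 bound=4 product=0
t=3: arr=1 -> substrate=2 bound=4 product=0
t=4: arr=0 -> substrate=0 bound=4 product=2
t=5: arr=3 -> substrate=1 bound=4 product=4
t=6: arr=2 -> substrate=3 bound=4 product=4
t=7: arr=0 -> substrate=3 bound=4 product=4
t=8: arr=1 -> substrate=2 bound=4 product=6
t=9: arr=3 -> substrate=3 bound=4 product=8
t=10: arr=1 -> substrate=4 bound=4 product=8

Answer: 8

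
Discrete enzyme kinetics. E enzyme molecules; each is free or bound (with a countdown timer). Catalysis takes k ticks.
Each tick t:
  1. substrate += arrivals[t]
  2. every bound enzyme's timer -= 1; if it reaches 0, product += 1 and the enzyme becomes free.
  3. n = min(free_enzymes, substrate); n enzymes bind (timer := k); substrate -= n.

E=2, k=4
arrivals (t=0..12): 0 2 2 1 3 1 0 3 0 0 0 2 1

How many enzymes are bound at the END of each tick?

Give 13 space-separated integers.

Answer: 0 2 2 2 2 2 2 2 2 2 2 2 2

Derivation:
t=0: arr=0 -> substrate=0 bound=0 product=0
t=1: arr=2 -> substrate=0 bound=2 product=0
t=2: arr=2 -> substrate=2 bound=2 product=0
t=3: arr=1 -> substrate=3 bound=2 product=0
t=4: arr=3 -> substrate=6 bound=2 product=0
t=5: arr=1 -> substrate=5 bound=2 product=2
t=6: arr=0 -> substrate=5 bound=2 product=2
t=7: arr=3 -> substrate=8 bound=2 product=2
t=8: arr=0 -> substrate=8 bound=2 product=2
t=9: arr=0 -> substrate=6 bound=2 product=4
t=10: arr=0 -> substrate=6 bound=2 product=4
t=11: arr=2 -> substrate=8 bound=2 product=4
t=12: arr=1 -> substrate=9 bound=2 product=4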